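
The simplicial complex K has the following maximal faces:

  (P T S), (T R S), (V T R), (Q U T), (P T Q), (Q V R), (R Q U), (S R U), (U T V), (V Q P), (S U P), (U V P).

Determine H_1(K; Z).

K has 7 vertices, 18 edges, 12 triangles.
rank ∂_1 = 6, rank ∂_2 = 12 ⇒ b_1 = 18 − 6 − 12 = 0; ∂_2 has invariant factor(s) [2] giving torsion. So H_1 = Z/2.

H_1 ≅ Z/2.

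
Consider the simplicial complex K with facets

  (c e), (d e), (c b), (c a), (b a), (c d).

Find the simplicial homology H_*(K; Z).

H_0 ≅ Z,  H_1 ≅ Z^2.

Order the vertices as a < b < c < d < e. Listing each simplex with vertices in this order, K has dimension 1 with simplices:

  0-simplices (5): a, b, c, d, e
  1-simplices (6): ab, ac, bc, cd, ce, de

Hence C_0 ≅ Z^5, C_1 ≅ Z^6.

∂_1: C_1 → C_0 is given by ∂[p,q] = [q] − [p]. For instance
  ∂ac = c − a.
The 5×6 boundary matrix has rank 4 and Smith normal form diag(1,1,1,1).

Reading off H_k = ker ∂_k / im ∂_{k+1}:

  H_0: rank C_0 − rank ∂_1 = 5 − 4 = 1, and the invariant factors of ∂_1 are all 1, so H_0 ≅ Z.
  H_1: rank ker ∂_1 − rank ∂_2 = (6 − 4) − 0 = 2, and there is no ∂_2, so H_1 ≅ Z^2.

(K is a triangulation of a wedge of 2 circles.)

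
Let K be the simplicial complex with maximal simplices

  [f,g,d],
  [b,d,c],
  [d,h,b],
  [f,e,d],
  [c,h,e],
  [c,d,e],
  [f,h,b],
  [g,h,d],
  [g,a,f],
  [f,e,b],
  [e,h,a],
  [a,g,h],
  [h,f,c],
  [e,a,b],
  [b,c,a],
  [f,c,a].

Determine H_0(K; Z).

Take the total order a < b < c < d < e < f < g < h on the vertex set. Then K (dimension 2) consists of the simplices:

  0-simplices (8): a, b, c, d, e, f, g, h
  1-simplices (24): ab, ac, ae, af, ag, ah, bc, bd, be, bf, bh, cd, ce, cf, ch, de, df, dg, dh, ef, eh, fg, fh, gh
  2-simplices (16): abc, abe, acf, aeh, afg, agh, bcd, bdh, bef, bfh, cde, ceh, cfh, def, dfg, dgh

so the chain groups are C_0 ≅ Z^8, C_1 ≅ Z^24, C_2 ≅ Z^16.

The boundary map ∂_1: C_1 → C_0 is given by ∂[p,q] = [q] − [p]. For instance
  ∂ch = h − c.
As a 8×24 matrix over Z this has rank 7, with invariant factors (1,1,1,1,1,1,1).

The boundary map ∂_2: C_2 → C_1 maps a triangle to the signed sum of its edges. For instance
  ∂aeh = eh − ah + ae,
  ∂bef = ef − bf + be.
The resulting 24×16 matrix has rank 15, and its Smith normal form has invariant factors (1,1,1,1,1,1,1,1,1,1,1,1,1,1,1).

From H_k ≅ ker(∂_k) / im(∂_{k+1}) we obtain:

  H_0: rank C_0 − rank ∂_1 = 8 − 7 = 1, and the invariant factors of ∂_1 are all 1, so H_0 ≅ Z.

H_0 = Z.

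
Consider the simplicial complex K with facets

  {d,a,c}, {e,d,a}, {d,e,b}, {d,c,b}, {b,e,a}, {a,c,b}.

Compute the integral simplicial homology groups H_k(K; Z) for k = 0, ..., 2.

We work with the vertex ordering a < b < c < d < e. The simplices of K, each written with vertices in increasing order, are:

  0-simplices (5): a, b, c, d, e
  1-simplices (9): ab, ac, ad, ae, bc, bd, be, cd, de
  2-simplices (6): abc, abe, acd, ade, bcd, bde

giving chain groups C_0 ≅ Z^5, C_1 ≅ Z^9, C_2 ≅ Z^6.

∂_1: C_1 → C_0 maps an edge to its endpoints' difference, ∂[p,q] = q − p. For instance
  ∂ac = c − a.
This gives a 5×9 integer matrix of rank 4; reducing to Smith normal form yields diagonal entries (1,1,1,1).

∂_2: C_2 → C_1 acts by ∂[p,q,r] = [q,r] − [p,r] + [p,q]. For instance
  ∂abe = be − ae + ab,
  ∂abc = bc − ac + ab.
The resulting 9×6 matrix has rank 5, and its Smith normal form has invariant factors (1,1,1,1,1).

Reading off H_k = ker ∂_k / im ∂_{k+1}:

  H_0: rank C_0 − rank ∂_1 = 5 − 4 = 1, and the invariant factors of ∂_1 are all 1, so H_0 = Z.
  H_1: rank ker ∂_1 − rank ∂_2 = (9 − 4) − 5 = 0, and the invariant factors of ∂_2 are all 1, so H_1 = 0.
  H_2: rank ker ∂_2 − rank ∂_3 = (6 − 5) − 0 = 1, and there is no ∂_3, so H_2 = Z.

H_0 = Z,  H_1 = 0,  H_2 = Z.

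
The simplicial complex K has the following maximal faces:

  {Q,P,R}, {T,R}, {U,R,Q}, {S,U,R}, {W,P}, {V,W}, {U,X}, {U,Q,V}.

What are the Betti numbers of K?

Fix the vertex order P < Q < R < S < T < U < V < W < X and write every simplex with vertices in increasing order. Then dim K = 2 and the simplices of K are:

  0-simplices (9): P, Q, R, S, T, U, V, W, X
  1-simplices (13): PQ, PR, PW, QR, QU, QV, RS, RT, RU, SU, UV, UX, VW
  2-simplices (4): PQR, QRU, QUV, RSU

giving chain groups C_0 ≅ Z^9, C_1 ≅ Z^13, C_2 ≅ Z^4.

∂_1: C_1 → C_0 maps an edge to its endpoints' difference, ∂[p,q] = q − p. For instance
  ∂QU = U − Q.
As a 9×13 matrix over Z this has rank 8, with invariant factors (1,1,1,1,1,1,1,1).

Boundary ∂_2: C_2 → C_1 sends each 2-simplex [p,q,r] to [q,r] − [p,r] + [p,q]. For instance
  ∂QRU = RU − QU + QR,
  ∂QUV = UV − QV + QU.
The 13×4 boundary matrix has rank 4 and Smith normal form diag(1,1,1,1).

From H_k ≅ ker(∂_k) / im(∂_{k+1}) we obtain:

  H_0: rank C_0 − rank ∂_1 = 9 − 8 = 1, and the invariant factors of ∂_1 are all 1, so H_0 = Z.
  H_1: rank ker ∂_1 − rank ∂_2 = (13 − 8) − 4 = 1, and the invariant factors of ∂_2 are all 1, so H_1 = Z.
  H_2: rank ker ∂_2 − rank ∂_3 = (4 − 4) − 0 = 0, and there is no ∂_3, so H_2 = 0.

Hence the Betti numbers are b_0 = 1, b_1 = 1, b_2 = 0.

b_0 = 1, b_1 = 1, b_2 = 0.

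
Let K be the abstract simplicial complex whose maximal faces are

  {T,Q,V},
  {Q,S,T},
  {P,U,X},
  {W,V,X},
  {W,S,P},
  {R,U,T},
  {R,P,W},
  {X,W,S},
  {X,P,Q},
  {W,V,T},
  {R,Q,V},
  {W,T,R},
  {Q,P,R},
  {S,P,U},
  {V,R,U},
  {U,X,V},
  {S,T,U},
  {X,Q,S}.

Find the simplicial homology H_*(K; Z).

H_0 ≅ Z,  H_1 ≅ Z ⊕ Z/2,  H_2 = 0.

We work with the vertex ordering P < Q < R < S < T < U < V < W < X. The simplices of K, each written with vertices in increasing order, are:

  0-simplices (9): P, Q, R, S, T, U, V, W, X
  1-simplices (27): PQ, PR, PS, PU, PW, PX, QR, QS, QT, QV, QX, RT, RU, RV, RW, ST, SU, SW, SX, TU, TV, TW, UV, UX, VW, VX, WX
  2-simplices (18): PQR, PQX, PRW, PSU, PSW, PUX, QRV, QST, QSX, QTV, RTU, RTW, RUV, STU, SWX, TVW, UVX, VWX

giving chain groups C_0 ≅ Z^9, C_1 ≅ Z^27, C_2 ≅ Z^18.

Boundary ∂_1: C_1 → C_0 maps an edge to its endpoints' difference, ∂[p,q] = q − p. For instance
  ∂PR = R − P.
The resulting 9×27 matrix has rank 8, and its Smith normal form has invariant factors (1,1,1,1,1,1,1,1).

The boundary map ∂_2: C_2 → C_1 sends each 2-simplex [p,q,r] to [q,r] − [p,r] + [p,q]. For instance
  ∂RUV = UV − RV + RU,
  ∂PUX = UX − PX + PU.
The resulting 27×18 matrix has rank 18, and its Smith normal form has invariant factors (1,1,1,1,1,1,1,1,1,1,1,1,1,1,1,1,1,2).

Reading off H_k = ker ∂_k / im ∂_{k+1}:

  H_0: rank C_0 − rank ∂_1 = 9 − 8 = 1, and the invariant factors of ∂_1 are all 1, so H_0 ≅ Z.
  H_1: rank ker ∂_1 − rank ∂_2 = (27 − 8) − 18 = 1, and ∂_2 has invariant factor 2 > 1, so H_1 ≅ Z ⊕ Z/2.
  H_2: rank ker ∂_2 − rank ∂_3 = (18 − 18) − 0 = 0, and there is no ∂_3, so H_2 ≅ 0.

As a check, the Euler characteristic is 9 − 27 + 18 = 0, which agrees with 1 − 1 + 0 = 0.
(K is a triangulation of the Klein bottle.)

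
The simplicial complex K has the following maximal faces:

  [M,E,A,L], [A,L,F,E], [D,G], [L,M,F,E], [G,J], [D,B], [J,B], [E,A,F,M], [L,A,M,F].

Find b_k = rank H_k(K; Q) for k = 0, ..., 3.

b_0 = 2, b_1 = 1, b_2 = 0, b_3 = 1.

Fix the vertex order A < B < D < E < F < G < J < L < M and write every simplex with vertices in increasing order. Then dim K = 3 and the simplices of K are:

  0-simplices (9): A, B, D, E, F, G, J, L, M
  1-simplices (14): AE, AF, AL, AM, BD, BJ, DG, EF, EL, EM, FL, FM, GJ, LM
  2-simplices (10): AEF, AEL, AEM, AFL, AFM, ALM, EFL, EFM, ELM, FLM
  3-simplices (5): AEFL, AEFM, AELM, AFLM, EFLM

giving chain groups C_0 ≅ Z^9, C_1 ≅ Z^14, C_2 ≅ Z^10, C_3 ≅ Z^5.

Boundary ∂_1: C_1 → C_0 is given by ∂[p,q] = [q] − [p]. For instance
  ∂BJ = J − B.
This gives a 9×14 integer matrix of rank 7; reducing to Smith normal form yields diagonal entries (1,1,1,1,1,1,1).

∂_2: C_2 → C_1 sends each 2-simplex [p,q,r] to [q,r] − [p,r] + [p,q]. For instance
  ∂ELM = LM − EM + EL,
  ∂EFM = FM − EM + EF.
As a 14×10 matrix over Z this has rank 6, with invariant factors (1,1,1,1,1,1).

∂_3: C_3 → C_2 sends each 3-simplex σ to the alternating sum Σ_i (−1)^i (σ with its i-th vertex removed). For instance
  ∂AFLM = FLM − ALM + AFM − AFL,
  ∂AELM = ELM − ALM + AEM − AEL.
The 10×5 boundary matrix has rank 4 and Smith normal form diag(1,1,1,1).

Reading off H_k = ker ∂_k / im ∂_{k+1}:

  H_0: rank C_0 − rank ∂_1 = 9 − 7 = 2, and the invariant factors of ∂_1 are all 1, so H_0 ≅ Z^2.
  H_1: rank ker ∂_1 − rank ∂_2 = (14 − 7) − 6 = 1, and the invariant factors of ∂_2 are all 1, so H_1 ≅ Z.
  H_2: rank ker ∂_2 − rank ∂_3 = (10 − 6) − 4 = 0, and the invariant factors of ∂_3 are all 1, so H_2 ≅ 0.
  H_3: rank ker ∂_3 − rank ∂_4 = (5 − 4) − 0 = 1, and there is no ∂_4, so H_3 ≅ Z.

Hence the Betti numbers are b_0 = 2, b_1 = 1, b_2 = 0, b_3 = 1.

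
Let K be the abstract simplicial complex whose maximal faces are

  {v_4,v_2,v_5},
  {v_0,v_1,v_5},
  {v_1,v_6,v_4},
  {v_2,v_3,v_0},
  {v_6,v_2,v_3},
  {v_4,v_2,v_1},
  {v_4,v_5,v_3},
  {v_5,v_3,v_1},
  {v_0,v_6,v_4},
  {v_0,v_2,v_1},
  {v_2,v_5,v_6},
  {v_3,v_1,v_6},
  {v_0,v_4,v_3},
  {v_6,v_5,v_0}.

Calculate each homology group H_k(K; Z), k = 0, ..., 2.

H_0 = Z,  H_1 = Z^2,  H_2 = Z.

Take the total order v_0 < v_1 < v_2 < v_3 < v_4 < v_5 < v_6 on the vertex set. Then K (dimension 2) consists of the simplices:

  0-simplices (7): [v_0], [v_1], [v_2], [v_3], [v_4], [v_5], [v_6]
  1-simplices (21): (21 of them)
  2-simplices (14): (14 of them)

giving chain groups C_0 ≅ Z^7, C_1 ≅ Z^21, C_2 ≅ Z^14.

Boundary ∂_1: C_1 → C_0 is given by ∂[p,q] = [q] − [p]. For instance
  ∂[v_2,v_3] = [v_3] − [v_2].
The 7×21 boundary matrix has rank 6 and Smith normal form diag(1,1,1,1,1,1).

The boundary map ∂_2: C_2 → C_1 acts by ∂[p,q,r] = [q,r] − [p,r] + [p,q]. For instance
  ∂[v_1,v_2,v_4] = [v_2,v_4] − [v_1,v_4] + [v_1,v_2],
  ∂[v_1,v_4,v_6] = [v_4,v_6] − [v_1,v_6] + [v_1,v_4].
As a 21×14 matrix over Z this has rank 13, with invariant factors (1,1,1,1,1,1,1,1,1,1,1,1,1).

From H_k ≅ ker(∂_k) / im(∂_{k+1}) we obtain:

  H_0: rank C_0 − rank ∂_1 = 7 − 6 = 1, and the invariant factors of ∂_1 are all 1, so H_0 = Z.
  H_1: rank ker ∂_1 − rank ∂_2 = (21 − 6) − 13 = 2, and the invariant factors of ∂_2 are all 1, so H_1 = Z^2.
  H_2: rank ker ∂_2 − rank ∂_3 = (14 − 13) − 0 = 1, and there is no ∂_3, so H_2 = Z.

As a check, the Euler characteristic is 7 − 21 + 14 = 0, which agrees with 1 − 2 + 1 = 0.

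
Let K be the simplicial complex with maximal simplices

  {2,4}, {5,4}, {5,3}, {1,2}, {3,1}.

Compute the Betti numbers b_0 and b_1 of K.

Order the vertices as 1 < 2 < 3 < 4 < 5. Listing each simplex with vertices in this order, K has dimension 1 with simplices:

  0-simplices (5): [1], [2], [3], [4], [5]
  1-simplices (5): [1,2], [1,3], [2,4], [3,5], [4,5]

Hence C_0 ≅ Z^5, C_1 ≅ Z^5.

Boundary ∂_1: C_1 → C_0 sends each edge [p,q] (with p < q) to q − p. For instance
  ∂[3,5] = [5] − [3].
As a 5×5 matrix over Z this has rank 4, with invariant factors (1,1,1,1).

Computing H_k = (kernel of ∂_k) / (image of ∂_{k+1}):

  H_0: rank C_0 − rank ∂_1 = 5 − 4 = 1, and the invariant factors of ∂_1 are all 1, so H_0 = Z.
  H_1: rank ker ∂_1 − rank ∂_2 = (5 − 4) − 0 = 1, and there is no ∂_2, so H_1 = Z.

Hence the Betti numbers are b_0 = 1, b_1 = 1.

b_0 = 1, b_1 = 1.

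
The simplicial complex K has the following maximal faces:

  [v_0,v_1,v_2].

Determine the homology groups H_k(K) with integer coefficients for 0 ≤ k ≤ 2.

K has 3 vertices, 3 edges, 1 triangle.
rank ∂_0 = 0, rank ∂_1 = 2 ⇒ b_0 = 3 − 0 − 2 = 1; all invariant factors of ∂_1 are 1 so no torsion. So H_0 = Z.
rank ∂_1 = 2, rank ∂_2 = 1 ⇒ b_1 = 3 − 2 − 1 = 0; all invariant factors of ∂_2 are 1 so no torsion. So H_1 = 0.
rank ∂_2 = 1, rank ∂_3 = 0 ⇒ b_2 = 1 − 1 − 0 = 0. So H_2 = 0.

H_0 ≅ Z,  H_1 = 0,  H_2 = 0.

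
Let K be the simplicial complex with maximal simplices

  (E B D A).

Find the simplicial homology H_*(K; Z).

H_0 ≅ Z,  H_1 = 0,  H_2 = 0,  H_3 = 0.

K has 4 vertices, 6 edges, 4 triangles, 1 3-simplex.
rank ∂_0 = 0, rank ∂_1 = 3 ⇒ b_0 = 4 − 0 − 3 = 1; all invariant factors of ∂_1 are 1 so no torsion. So H_0 ≅ Z.
rank ∂_1 = 3, rank ∂_2 = 3 ⇒ b_1 = 6 − 3 − 3 = 0; all invariant factors of ∂_2 are 1 so no torsion. So H_1 ≅ 0.
rank ∂_2 = 3, rank ∂_3 = 1 ⇒ b_2 = 4 − 3 − 1 = 0; all invariant factors of ∂_3 are 1 so no torsion. So H_2 ≅ 0.
rank ∂_3 = 1, rank ∂_4 = 0 ⇒ b_3 = 1 − 1 − 0 = 0. So H_3 ≅ 0.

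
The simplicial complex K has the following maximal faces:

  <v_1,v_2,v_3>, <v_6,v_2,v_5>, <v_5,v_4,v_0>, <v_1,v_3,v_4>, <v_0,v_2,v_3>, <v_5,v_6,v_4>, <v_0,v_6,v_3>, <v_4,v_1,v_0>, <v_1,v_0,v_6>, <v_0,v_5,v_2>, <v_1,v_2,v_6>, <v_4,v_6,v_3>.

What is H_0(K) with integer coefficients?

H_0 ≅ Z.

Take the total order v_0 < v_1 < v_2 < v_3 < v_4 < v_5 < v_6 on the vertex set. Then K (dimension 2) consists of the simplices:

  0-simplices (7): [v_0], [v_1], [v_2], [v_3], [v_4], [v_5], [v_6]
  1-simplices (18): (18 of them)
  2-simplices (12): (12 of them)

so the chain groups are C_0 ≅ Z^7, C_1 ≅ Z^18, C_2 ≅ Z^12.

∂_1: C_1 → C_0 sends each edge [p,q] (with p < q) to q − p. For instance
  ∂[v_0,v_6] = [v_6] − [v_0].
As a 7×18 matrix over Z this has rank 6, with invariant factors (1,1,1,1,1,1).

∂_2: C_2 → C_1 sends each 2-simplex [p,q,r] to [q,r] − [p,r] + [p,q]. For instance
  ∂[v_0,v_3,v_6] = [v_3,v_6] − [v_0,v_6] + [v_0,v_3],
  ∂[v_1,v_2,v_3] = [v_2,v_3] − [v_1,v_3] + [v_1,v_2].
This gives a 18×12 integer matrix of rank 12; reducing to Smith normal form yields diagonal entries (1,1,1,1,1,1,1,1,1,1,1,2).

From H_k ≅ ker(∂_k) / im(∂_{k+1}) we obtain:

  H_0: rank C_0 − rank ∂_1 = 7 − 6 = 1, and the invariant factors of ∂_1 are all 1, so H_0 ≅ Z.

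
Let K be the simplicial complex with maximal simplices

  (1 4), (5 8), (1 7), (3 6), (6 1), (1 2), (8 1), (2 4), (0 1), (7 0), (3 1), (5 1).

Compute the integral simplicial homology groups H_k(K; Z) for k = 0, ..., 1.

K has 9 vertices, 12 edges.
rank ∂_0 = 0, rank ∂_1 = 8 ⇒ b_0 = 9 − 0 − 8 = 1; all invariant factors of ∂_1 are 1 so no torsion. So H_0 = Z.
rank ∂_1 = 8, rank ∂_2 = 0 ⇒ b_1 = 12 − 8 − 0 = 4. So H_1 = Z^4.

H_0 ≅ Z,  H_1 ≅ Z^4.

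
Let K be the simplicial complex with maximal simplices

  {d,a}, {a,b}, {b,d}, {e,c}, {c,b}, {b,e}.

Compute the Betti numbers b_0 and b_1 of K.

Fix the vertex order a < b < c < d < e and write every simplex with vertices in increasing order. Then dim K = 1 and the simplices of K are:

  0-simplices (5): a, b, c, d, e
  1-simplices (6): ab, ad, bc, bd, be, ce

giving chain groups C_0 ≅ Z^5, C_1 ≅ Z^6.

The boundary map ∂_1: C_1 → C_0 is given by ∂[p,q] = [q] − [p].
The resulting 5×6 matrix has rank 4, and its Smith normal form has invariant factors (1,1,1,1).

From H_k ≅ ker(∂_k) / im(∂_{k+1}) we obtain:

  H_0: rank C_0 − rank ∂_1 = 5 − 4 = 1, and the invariant factors of ∂_1 are all 1, so H_0 ≅ Z.
  H_1: rank ker ∂_1 − rank ∂_2 = (6 − 4) − 0 = 2, and there is no ∂_2, so H_1 ≅ Z^2.

As a check, the Euler characteristic is 5 − 6 = -1, which agrees with 1 − 2 = -1.

Hence the Betti numbers are b_0 = 1, b_1 = 2.

b_0 = 1, b_1 = 2.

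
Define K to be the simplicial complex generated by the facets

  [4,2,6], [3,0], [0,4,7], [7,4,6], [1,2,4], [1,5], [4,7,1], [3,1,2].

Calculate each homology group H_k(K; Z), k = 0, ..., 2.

We work with the vertex ordering 0 < 1 < 2 < 3 < 4 < 5 < 6 < 7. The simplices of K, each written with vertices in increasing order, are:

  0-simplices (8): [0], [1], [2], [3], [4], [5], [6], [7]
  1-simplices (14): [0,3], [0,4], [0,7], [1,2], [1,3], [1,4], [1,5], [1,7], [2,3], [2,4], [2,6], [4,6], [4,7], [6,7]
  2-simplices (6): [0,4,7], [1,2,3], [1,2,4], [1,4,7], [2,4,6], [4,6,7]

so the chain groups are C_0 ≅ Z^8, C_1 ≅ Z^14, C_2 ≅ Z^6.

The boundary map ∂_1: C_1 → C_0 sends each edge [p,q] (with p < q) to q − p.
The 8×14 boundary matrix has rank 7 and Smith normal form diag(1,1,1,1,1,1,1).

∂_2: C_2 → C_1 maps a triangle to the signed sum of its edges. For instance
  ∂[0,4,7] = [4,7] − [0,7] + [0,4],
  ∂[2,4,6] = [4,6] − [2,6] + [2,4].
The resulting 14×6 matrix has rank 6, and its Smith normal form has invariant factors (1,1,1,1,1,1).

Reading off H_k = ker ∂_k / im ∂_{k+1}:

  H_0: rank C_0 − rank ∂_1 = 8 − 7 = 1, and the invariant factors of ∂_1 are all 1, so H_0 = Z.
  H_1: rank ker ∂_1 − rank ∂_2 = (14 − 7) − 6 = 1, and the invariant factors of ∂_2 are all 1, so H_1 = Z.
  H_2: rank ker ∂_2 − rank ∂_3 = (6 − 6) − 0 = 0, and there is no ∂_3, so H_2 = 0.

As a check, the Euler characteristic is 8 − 14 + 6 = 0, which agrees with 1 − 1 + 0 = 0.

H_0 = Z,  H_1 = Z,  H_2 = 0.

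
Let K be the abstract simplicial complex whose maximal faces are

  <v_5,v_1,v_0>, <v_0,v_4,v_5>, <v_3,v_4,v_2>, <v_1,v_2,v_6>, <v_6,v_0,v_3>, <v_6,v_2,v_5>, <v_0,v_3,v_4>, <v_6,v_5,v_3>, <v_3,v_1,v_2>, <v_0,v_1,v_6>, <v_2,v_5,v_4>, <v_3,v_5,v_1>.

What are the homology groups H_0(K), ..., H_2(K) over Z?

H_0 ≅ Z,  H_1 ≅ Z/2,  H_2 = 0.

Take the total order v_0 < v_1 < v_2 < v_3 < v_4 < v_5 < v_6 on the vertex set. Then K (dimension 2) consists of the simplices:

  0-simplices (7): [v_0], [v_1], [v_2], [v_3], [v_4], [v_5], [v_6]
  1-simplices (18): (18 of them)
  2-simplices (12): (12 of them)

giving chain groups C_0 ≅ Z^7, C_1 ≅ Z^18, C_2 ≅ Z^12.

∂_1: C_1 → C_0 maps an edge to its endpoints' difference, ∂[p,q] = q − p. For instance
  ∂[v_0,v_3] = [v_3] − [v_0].
The 7×18 boundary matrix has rank 6 and Smith normal form diag(1,1,1,1,1,1).

Boundary ∂_2: C_2 → C_1 sends each 2-simplex [p,q,r] to [q,r] − [p,r] + [p,q]. For instance
  ∂[v_1,v_2,v_6] = [v_2,v_6] − [v_1,v_6] + [v_1,v_2],
  ∂[v_0,v_1,v_6] = [v_1,v_6] − [v_0,v_6] + [v_0,v_1].
The 18×12 boundary matrix has rank 12 and Smith normal form diag(1,1,1,1,1,1,1,1,1,1,1,2).

Computing H_k = (kernel of ∂_k) / (image of ∂_{k+1}):

  H_0: rank C_0 − rank ∂_1 = 7 − 6 = 1, and the invariant factors of ∂_1 are all 1, so H_0 ≅ Z.
  H_1: rank ker ∂_1 − rank ∂_2 = (18 − 6) − 12 = 0, and ∂_2 has invariant factor 2 > 1, so H_1 ≅ Z/2.
  H_2: rank ker ∂_2 − rank ∂_3 = (12 − 12) − 0 = 0, and there is no ∂_3, so H_2 ≅ 0.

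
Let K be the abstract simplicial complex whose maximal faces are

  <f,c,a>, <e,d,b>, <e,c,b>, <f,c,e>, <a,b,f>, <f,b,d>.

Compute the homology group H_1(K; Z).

Order the vertices as a < b < c < d < e < f. Listing each simplex with vertices in this order, K has dimension 2 with simplices:

  0-simplices (6): a, b, c, d, e, f
  1-simplices (12): ab, ac, af, bc, bd, be, bf, ce, cf, de, df, ef
  2-simplices (6): abf, acf, bce, bde, bdf, cef

Hence C_0 ≅ Z^6, C_1 ≅ Z^12, C_2 ≅ Z^6.

∂_1: C_1 → C_0 sends each edge [p,q] (with p < q) to q − p. For instance
  ∂be = e − b.
The 6×12 boundary matrix has rank 5 and Smith normal form diag(1,1,1,1,1).

∂_2: C_2 → C_1 maps a triangle to the signed sum of its edges. For instance
  ∂acf = cf − af + ac,
  ∂bce = ce − be + bc.
As a 12×6 matrix over Z this has rank 6, with invariant factors (1,1,1,1,1,1).

Computing H_k = (kernel of ∂_k) / (image of ∂_{k+1}):

  H_1: rank ker ∂_1 − rank ∂_2 = (12 − 5) − 6 = 1, and the invariant factors of ∂_2 are all 1, so H_1 ≅ Z.

H_1 ≅ Z.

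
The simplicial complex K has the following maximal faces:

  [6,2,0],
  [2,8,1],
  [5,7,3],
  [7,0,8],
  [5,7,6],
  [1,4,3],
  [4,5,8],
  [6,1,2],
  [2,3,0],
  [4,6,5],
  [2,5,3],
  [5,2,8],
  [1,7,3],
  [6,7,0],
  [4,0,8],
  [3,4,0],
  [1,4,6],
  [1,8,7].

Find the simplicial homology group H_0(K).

H_0 ≅ Z.

Take the total order 0 < 1 < 2 < 3 < 4 < 5 < 6 < 7 < 8 on the vertex set. Then K (dimension 2) consists of the simplices:

  0-simplices (9): [0], [1], [2], [3], [4], [5], [6], [7], [8]
  1-simplices (27): (27 of them)
  2-simplices (18): [0,2,3], [0,2,6], [0,3,4], [0,4,8], [0,6,7], [0,7,8], [1,2,6], [1,2,8], [1,3,4], [1,3,7], [1,4,6], [1,7,8], [2,3,5], [2,5,8], [3,5,7], [4,5,6], [4,5,8], [5,6,7]

Hence C_0 ≅ Z^9, C_1 ≅ Z^27, C_2 ≅ Z^18.

Boundary ∂_1: C_1 → C_0 maps an edge to its endpoints' difference, ∂[p,q] = q − p. For instance
  ∂[1,7] = [7] − [1].
The 9×27 boundary matrix has rank 8 and Smith normal form diag(1,1,1,1,1,1,1,1).

The boundary map ∂_2: C_2 → C_1 maps a triangle to the signed sum of its edges. For instance
  ∂[4,5,6] = [5,6] − [4,6] + [4,5],
  ∂[1,2,6] = [2,6] − [1,6] + [1,2].
The resulting 27×18 matrix has rank 17, and its Smith normal form has invariant factors (1,1,1,1,1,1,1,1,1,1,1,1,1,1,1,1,1).

Computing H_k = (kernel of ∂_k) / (image of ∂_{k+1}):

  H_0: rank C_0 − rank ∂_1 = 9 − 8 = 1, and the invariant factors of ∂_1 are all 1, so H_0 ≅ Z.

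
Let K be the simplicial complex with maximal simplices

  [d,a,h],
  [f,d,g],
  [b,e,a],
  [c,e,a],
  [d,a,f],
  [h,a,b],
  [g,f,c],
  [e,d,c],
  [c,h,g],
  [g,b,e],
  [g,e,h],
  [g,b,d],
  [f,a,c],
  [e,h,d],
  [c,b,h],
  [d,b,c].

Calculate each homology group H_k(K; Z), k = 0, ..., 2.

H_0 ≅ Z,  H_1 ≅ Z^2,  H_2 ≅ Z.

Fix the vertex order a < b < c < d < e < f < g < h and write every simplex with vertices in increasing order. Then dim K = 2 and the simplices of K are:

  0-simplices (8): a, b, c, d, e, f, g, h
  1-simplices (24): ab, ac, ad, ae, af, ah, bc, bd, be, bg, bh, cd, ce, cf, cg, ch, de, df, dg, dh, eg, eh, fg, gh
  2-simplices (16): abe, abh, ace, acf, adf, adh, bcd, bch, bdg, beg, cde, cfg, cgh, deh, dfg, egh

giving chain groups C_0 ≅ Z^8, C_1 ≅ Z^24, C_2 ≅ Z^16.

∂_1: C_1 → C_0 is given by ∂[p,q] = [q] − [p]. For instance
  ∂df = f − d.
The resulting 8×24 matrix has rank 7, and its Smith normal form has invariant factors (1,1,1,1,1,1,1).

The boundary map ∂_2: C_2 → C_1 maps a triangle to the signed sum of its edges. For instance
  ∂dfg = fg − dg + df,
  ∂cfg = fg − cg + cf.
The 24×16 boundary matrix has rank 15 and Smith normal form diag(1,1,1,1,1,1,1,1,1,1,1,1,1,1,1).

Reading off H_k = ker ∂_k / im ∂_{k+1}:

  H_0: rank C_0 − rank ∂_1 = 8 − 7 = 1, and the invariant factors of ∂_1 are all 1, so H_0 = Z.
  H_1: rank ker ∂_1 − rank ∂_2 = (24 − 7) − 15 = 2, and the invariant factors of ∂_2 are all 1, so H_1 = Z^2.
  H_2: rank ker ∂_2 − rank ∂_3 = (16 − 15) − 0 = 1, and there is no ∂_3, so H_2 = Z.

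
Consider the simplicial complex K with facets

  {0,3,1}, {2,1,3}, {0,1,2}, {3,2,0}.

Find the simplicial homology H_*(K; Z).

H_0 ≅ Z,  H_1 = 0,  H_2 ≅ Z.

Take the total order 0 < 1 < 2 < 3 on the vertex set. Then K (dimension 2) consists of the simplices:

  0-simplices (4): [0], [1], [2], [3]
  1-simplices (6): [0,1], [0,2], [0,3], [1,2], [1,3], [2,3]
  2-simplices (4): [0,1,2], [0,1,3], [0,2,3], [1,2,3]

giving chain groups C_0 ≅ Z^4, C_1 ≅ Z^6, C_2 ≅ Z^4.

Boundary ∂_1: C_1 → C_0 sends each edge [p,q] (with p < q) to q − p. For instance
  ∂[0,3] = [3] − [0].
This gives a 4×6 integer matrix of rank 3; reducing to Smith normal form yields diagonal entries (1,1,1).

The boundary map ∂_2: C_2 → C_1 acts by ∂[p,q,r] = [q,r] − [p,r] + [p,q]. For instance
  ∂[0,2,3] = [2,3] − [0,3] + [0,2],
  ∂[0,1,2] = [1,2] − [0,2] + [0,1].
The resulting 6×4 matrix has rank 3, and its Smith normal form has invariant factors (1,1,1).

Now H_k = ker ∂_k / im ∂_{k+1}, so:

  H_0: rank C_0 − rank ∂_1 = 4 − 3 = 1, and the invariant factors of ∂_1 are all 1, so H_0 = Z.
  H_1: rank ker ∂_1 − rank ∂_2 = (6 − 3) − 3 = 0, and the invariant factors of ∂_2 are all 1, so H_1 = 0.
  H_2: rank ker ∂_2 − rank ∂_3 = (4 − 3) − 0 = 1, and there is no ∂_3, so H_2 = Z.

(K is a triangulation of the 2-sphere S^2.)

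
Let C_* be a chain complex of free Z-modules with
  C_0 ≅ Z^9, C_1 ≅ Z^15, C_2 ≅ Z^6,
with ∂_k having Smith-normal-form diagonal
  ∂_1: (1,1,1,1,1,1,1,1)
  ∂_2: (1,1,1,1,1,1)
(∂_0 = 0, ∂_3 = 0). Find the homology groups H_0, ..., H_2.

H_0: b_0 = 9 − 0 − 8 = 1; torsion from ∂_1 factors > 1: none. So H_0 = Z.
H_1: b_1 = 15 − 8 − 6 = 1; torsion from ∂_2 factors > 1: none. So H_1 = Z.
H_2: b_2 = 6 − 6 − 0 = 0; torsion from ∂_3 factors > 1: none. So H_2 = 0.

H_0 = Z,  H_1 = Z,  H_2 = 0.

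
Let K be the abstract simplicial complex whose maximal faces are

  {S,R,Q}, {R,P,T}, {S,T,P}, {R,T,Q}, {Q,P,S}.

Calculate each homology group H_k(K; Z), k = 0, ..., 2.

K has 5 vertices, 10 edges, 5 triangles.
rank ∂_0 = 0, rank ∂_1 = 4 ⇒ b_0 = 5 − 0 − 4 = 1; all invariant factors of ∂_1 are 1 so no torsion. So H_0 ≅ Z.
rank ∂_1 = 4, rank ∂_2 = 5 ⇒ b_1 = 10 − 4 − 5 = 1; all invariant factors of ∂_2 are 1 so no torsion. So H_1 ≅ Z.
rank ∂_2 = 5, rank ∂_3 = 0 ⇒ b_2 = 5 − 5 − 0 = 0. So H_2 ≅ 0.

H_0 ≅ Z,  H_1 ≅ Z,  H_2 = 0.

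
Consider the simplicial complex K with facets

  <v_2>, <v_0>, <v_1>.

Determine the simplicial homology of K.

Order the vertices as v_0 < v_1 < v_2. Listing each simplex with vertices in this order, K has dimension 0 with simplices:

  0-simplices (3): [v_0], [v_1], [v_2]

giving chain groups C_0 ≅ Z^3.

From H_k ≅ ker(∂_k) / im(∂_{k+1}) we obtain:

  H_0: rank C_0 − rank ∂_1 = 3 − 0 = 3, and there is no ∂_1, so H_0 = Z^3.

(K is a triangulation of a set of 3 points.)

H_0 = Z^3.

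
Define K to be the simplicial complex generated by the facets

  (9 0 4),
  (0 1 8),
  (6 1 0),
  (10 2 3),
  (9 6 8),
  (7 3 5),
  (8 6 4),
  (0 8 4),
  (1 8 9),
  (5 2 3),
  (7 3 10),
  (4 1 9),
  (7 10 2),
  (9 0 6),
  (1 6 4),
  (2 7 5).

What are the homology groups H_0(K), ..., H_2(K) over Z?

H_0 ≅ Z^2,  H_1 ≅ Z_2,  H_2 ≅ Z.

K has 11 vertices, 24 edges, 16 triangles.
rank ∂_0 = 0, rank ∂_1 = 9 ⇒ b_0 = 11 − 0 − 9 = 2; all invariant factors of ∂_1 are 1 so no torsion. So H_0 = Z^2.
rank ∂_1 = 9, rank ∂_2 = 15 ⇒ b_1 = 24 − 9 − 15 = 0; ∂_2 has invariant factor(s) [2] giving torsion. So H_1 = Z_2.
rank ∂_2 = 15, rank ∂_3 = 0 ⇒ b_2 = 16 − 15 − 0 = 1. So H_2 = Z.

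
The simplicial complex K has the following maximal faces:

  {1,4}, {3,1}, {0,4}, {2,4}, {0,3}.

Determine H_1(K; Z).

K has 5 vertices, 5 edges.
rank ∂_1 = 4, rank ∂_2 = 0 ⇒ b_1 = 5 − 4 − 0 = 1. So H_1 = Z.

H_1 ≅ Z.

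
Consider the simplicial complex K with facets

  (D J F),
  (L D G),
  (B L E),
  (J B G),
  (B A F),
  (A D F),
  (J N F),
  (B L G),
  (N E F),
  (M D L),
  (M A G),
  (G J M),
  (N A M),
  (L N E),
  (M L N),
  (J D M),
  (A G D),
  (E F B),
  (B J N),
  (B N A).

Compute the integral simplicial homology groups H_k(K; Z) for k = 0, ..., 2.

H_0 = Z,  H_1 = Z × Z/2,  H_2 = 0.

Order the vertices as A < B < D < E < F < G < J < L < M < N. Listing each simplex with vertices in this order, K has dimension 2 with simplices:

  0-simplices (10): A, B, D, E, F, G, J, L, M, N
  1-simplices (30): AB, AD, AF, AG, AM, AN, BE, BF, BG, BJ, BL, BN, DF, DG, DJ, DL, DM, EF, EL, EN, FJ, FN, GJ, GL, GM, JM, JN, LM, LN, MN
  2-simplices (20): ABF, ABN, ADF, ADG, AGM, AMN, BEF, BEL, BGJ, BGL, BJN, DFJ, DGL, DJM, DLM, EFN, ELN, FJN, GJM, LMN

so the chain groups are C_0 ≅ Z^10, C_1 ≅ Z^30, C_2 ≅ Z^20.

The boundary map ∂_1: C_1 → C_0 sends each edge [p,q] (with p < q) to q − p. For instance
  ∂BL = L − B.
As a 10×30 matrix over Z this has rank 9, with invariant factors (1,1,1,1,1,1,1,1,1).

∂_2: C_2 → C_1 sends each 2-simplex [p,q,r] to [q,r] − [p,r] + [p,q]. For instance
  ∂BGJ = GJ − BJ + BG,
  ∂ABN = BN − AN + AB.
This gives a 30×20 integer matrix of rank 20; reducing to Smith normal form yields diagonal entries (1,1,1,1,1,1,1,1,1,1,1,1,1,1,1,1,1,1,1,2).

Reading off H_k = ker ∂_k / im ∂_{k+1}:

  H_0: rank C_0 − rank ∂_1 = 10 − 9 = 1, and the invariant factors of ∂_1 are all 1, so H_0 = Z.
  H_1: rank ker ∂_1 − rank ∂_2 = (30 − 9) − 20 = 1, and ∂_2 has invariant factor 2 > 1, so H_1 = Z × Z/2.
  H_2: rank ker ∂_2 − rank ∂_3 = (20 − 20) − 0 = 0, and there is no ∂_3, so H_2 = 0.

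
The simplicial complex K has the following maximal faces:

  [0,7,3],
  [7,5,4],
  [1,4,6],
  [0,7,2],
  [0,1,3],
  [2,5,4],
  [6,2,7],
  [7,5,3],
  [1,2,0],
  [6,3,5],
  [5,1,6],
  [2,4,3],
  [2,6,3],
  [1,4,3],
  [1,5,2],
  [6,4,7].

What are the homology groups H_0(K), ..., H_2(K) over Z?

H_0 = Z,  H_1 = Z^2,  H_2 = Z.

Order the vertices as 0 < 1 < 2 < 3 < 4 < 5 < 6 < 7. Listing each simplex with vertices in this order, K has dimension 2 with simplices:

  0-simplices (8): [0], [1], [2], [3], [4], [5], [6], [7]
  1-simplices (24): (24 of them)
  2-simplices (16): [0,1,2], [0,1,3], [0,2,7], [0,3,7], [1,2,5], [1,3,4], [1,4,6], [1,5,6], [2,3,4], [2,3,6], [2,4,5], [2,6,7], [3,5,6], [3,5,7], [4,5,7], [4,6,7]

so the chain groups are C_0 ≅ Z^8, C_1 ≅ Z^24, C_2 ≅ Z^16.

∂_1: C_1 → C_0 maps an edge to its endpoints' difference, ∂[p,q] = q − p. For instance
  ∂[5,6] = [6] − [5].
The resulting 8×24 matrix has rank 7, and its Smith normal form has invariant factors (1,1,1,1,1,1,1).

Boundary ∂_2: C_2 → C_1 acts by ∂[p,q,r] = [q,r] − [p,r] + [p,q]. For instance
  ∂[1,5,6] = [5,6] − [1,6] + [1,5],
  ∂[3,5,6] = [5,6] − [3,6] + [3,5].
The resulting 24×16 matrix has rank 15, and its Smith normal form has invariant factors (1,1,1,1,1,1,1,1,1,1,1,1,1,1,1).

Reading off H_k = ker ∂_k / im ∂_{k+1}:

  H_0: rank C_0 − rank ∂_1 = 8 − 7 = 1, and the invariant factors of ∂_1 are all 1, so H_0 = Z.
  H_1: rank ker ∂_1 − rank ∂_2 = (24 − 7) − 15 = 2, and the invariant factors of ∂_2 are all 1, so H_1 = Z^2.
  H_2: rank ker ∂_2 − rank ∂_3 = (16 − 15) − 0 = 1, and there is no ∂_3, so H_2 = Z.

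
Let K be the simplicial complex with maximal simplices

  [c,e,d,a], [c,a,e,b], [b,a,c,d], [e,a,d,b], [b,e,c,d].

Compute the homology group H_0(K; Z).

K has 5 vertices, 10 edges, 10 triangles, 5 3-simplices.
rank ∂_0 = 0, rank ∂_1 = 4 ⇒ b_0 = 5 − 0 − 4 = 1; all invariant factors of ∂_1 are 1 so no torsion. So H_0 ≅ Z.

H_0 ≅ Z.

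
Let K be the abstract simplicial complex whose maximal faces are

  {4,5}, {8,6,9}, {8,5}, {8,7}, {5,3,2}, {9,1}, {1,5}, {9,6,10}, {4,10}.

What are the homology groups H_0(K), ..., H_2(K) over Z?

H_0 = Z,  H_1 = Z^2,  H_2 = 0.

Fix the vertex order 1 < 2 < 3 < 4 < 5 < 6 < 7 < 8 < 9 < 10 and write every simplex with vertices in increasing order. Then dim K = 2 and the simplices of K are:

  0-simplices (10): [1], [2], [3], [4], [5], [6], [7], [8], [9], [10]
  1-simplices (14): [1,5], [1,9], [2,3], [2,5], [3,5], [4,5], [4,10], [5,8], [6,8], [6,9], [6,10], [7,8], [8,9], [9,10]
  2-simplices (3): [2,3,5], [6,8,9], [6,9,10]

giving chain groups C_0 ≅ Z^10, C_1 ≅ Z^14, C_2 ≅ Z^3.

The boundary map ∂_1: C_1 → C_0 is given by ∂[p,q] = [q] − [p]. For instance
  ∂[6,10] = [10] − [6].
This gives a 10×14 integer matrix of rank 9; reducing to Smith normal form yields diagonal entries (1,1,1,1,1,1,1,1,1).

The boundary map ∂_2: C_2 → C_1 maps a triangle to the signed sum of its edges. For instance
  ∂[6,8,9] = [8,9] − [6,9] + [6,8],
  ∂[2,3,5] = [3,5] − [2,5] + [2,3].
The resulting 14×3 matrix has rank 3, and its Smith normal form has invariant factors (1,1,1).

Computing H_k = (kernel of ∂_k) / (image of ∂_{k+1}):

  H_0: rank C_0 − rank ∂_1 = 10 − 9 = 1, and the invariant factors of ∂_1 are all 1, so H_0 = Z.
  H_1: rank ker ∂_1 − rank ∂_2 = (14 − 9) − 3 = 2, and the invariant factors of ∂_2 are all 1, so H_1 = Z^2.
  H_2: rank ker ∂_2 − rank ∂_3 = (3 − 3) − 0 = 0, and there is no ∂_3, so H_2 = 0.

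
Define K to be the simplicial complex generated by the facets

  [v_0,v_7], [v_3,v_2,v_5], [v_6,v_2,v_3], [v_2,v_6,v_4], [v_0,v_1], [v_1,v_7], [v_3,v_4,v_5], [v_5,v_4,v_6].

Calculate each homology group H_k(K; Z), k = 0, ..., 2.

Fix the vertex order v_0 < v_1 < v_2 < v_3 < v_4 < v_5 < v_6 < v_7 and write every simplex with vertices in increasing order. Then dim K = 2 and the simplices of K are:

  0-simplices (8): [v_0], [v_1], [v_2], [v_3], [v_4], [v_5], [v_6], [v_7]
  1-simplices (13): [v_0,v_1], [v_0,v_7], [v_1,v_7], [v_2,v_3], [v_2,v_4], [v_2,v_5], [v_2,v_6], [v_3,v_4], [v_3,v_5], [v_3,v_6], [v_4,v_5], [v_4,v_6], [v_5,v_6]
  2-simplices (5): [v_2,v_3,v_5], [v_2,v_3,v_6], [v_2,v_4,v_6], [v_3,v_4,v_5], [v_4,v_5,v_6]

so the chain groups are C_0 ≅ Z^8, C_1 ≅ Z^13, C_2 ≅ Z^5.

Boundary ∂_1: C_1 → C_0 is given by ∂[p,q] = [q] − [p].
As a 8×13 matrix over Z this has rank 6, with invariant factors (1,1,1,1,1,1).

Boundary ∂_2: C_2 → C_1 sends each 2-simplex [p,q,r] to [q,r] − [p,r] + [p,q]. For instance
  ∂[v_2,v_3,v_5] = [v_3,v_5] − [v_2,v_5] + [v_2,v_3],
  ∂[v_2,v_3,v_6] = [v_3,v_6] − [v_2,v_6] + [v_2,v_3].
The 13×5 boundary matrix has rank 5 and Smith normal form diag(1,1,1,1,1).

From H_k ≅ ker(∂_k) / im(∂_{k+1}) we obtain:

  H_0: rank C_0 − rank ∂_1 = 8 − 6 = 2, and the invariant factors of ∂_1 are all 1, so H_0 ≅ Z^2.
  H_1: rank ker ∂_1 − rank ∂_2 = (13 − 6) − 5 = 2, and the invariant factors of ∂_2 are all 1, so H_1 ≅ Z^2.
  H_2: rank ker ∂_2 − rank ∂_3 = (5 − 5) − 0 = 0, and there is no ∂_3, so H_2 ≅ 0.

H_0 = Z^2,  H_1 = Z^2,  H_2 = 0.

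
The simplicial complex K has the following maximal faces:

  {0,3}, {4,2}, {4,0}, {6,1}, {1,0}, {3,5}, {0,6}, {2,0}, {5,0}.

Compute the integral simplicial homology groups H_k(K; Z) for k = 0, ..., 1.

H_0 = Z,  H_1 = Z^3.

Take the total order 0 < 1 < 2 < 3 < 4 < 5 < 6 on the vertex set. Then K (dimension 1) consists of the simplices:

  0-simplices (7): [0], [1], [2], [3], [4], [5], [6]
  1-simplices (9): [0,1], [0,2], [0,3], [0,4], [0,5], [0,6], [1,6], [2,4], [3,5]

Hence C_0 ≅ Z^7, C_1 ≅ Z^9.

Boundary ∂_1: C_1 → C_0 sends each edge [p,q] (with p < q) to q − p.
The resulting 7×9 matrix has rank 6, and its Smith normal form has invariant factors (1,1,1,1,1,1).

Now H_k = ker ∂_k / im ∂_{k+1}, so:

  H_0: rank C_0 − rank ∂_1 = 7 − 6 = 1, and the invariant factors of ∂_1 are all 1, so H_0 ≅ Z.
  H_1: rank ker ∂_1 − rank ∂_2 = (9 − 6) − 0 = 3, and there is no ∂_2, so H_1 ≅ Z^3.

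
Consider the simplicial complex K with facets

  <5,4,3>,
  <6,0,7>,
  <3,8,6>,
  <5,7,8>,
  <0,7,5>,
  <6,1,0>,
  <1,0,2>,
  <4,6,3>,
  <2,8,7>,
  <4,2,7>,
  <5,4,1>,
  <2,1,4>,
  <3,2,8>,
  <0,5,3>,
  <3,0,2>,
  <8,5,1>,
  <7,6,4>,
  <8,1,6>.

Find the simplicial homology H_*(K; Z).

H_0 ≅ Z,  H_1 ≅ Z^2,  H_2 ≅ Z.

We work with the vertex ordering 0 < 1 < 2 < 3 < 4 < 5 < 6 < 7 < 8. The simplices of K, each written with vertices in increasing order, are:

  0-simplices (9): [0], [1], [2], [3], [4], [5], [6], [7], [8]
  1-simplices (27): (27 of them)
  2-simplices (18): [0,1,2], [0,1,6], [0,2,3], [0,3,5], [0,5,7], [0,6,7], [1,2,4], [1,4,5], [1,5,8], [1,6,8], [2,3,8], [2,4,7], [2,7,8], [3,4,5], [3,4,6], [3,6,8], [4,6,7], [5,7,8]

Hence C_0 ≅ Z^9, C_1 ≅ Z^27, C_2 ≅ Z^18.

Boundary ∂_1: C_1 → C_0 sends each edge [p,q] (with p < q) to q − p. For instance
  ∂[1,5] = [5] − [1].
The 9×27 boundary matrix has rank 8 and Smith normal form diag(1,1,1,1,1,1,1,1).

Boundary ∂_2: C_2 → C_1 acts by ∂[p,q,r] = [q,r] − [p,r] + [p,q]. For instance
  ∂[0,1,2] = [1,2] − [0,2] + [0,1],
  ∂[3,6,8] = [6,8] − [3,8] + [3,6].
This gives a 27×18 integer matrix of rank 17; reducing to Smith normal form yields diagonal entries (1,1,1,1,1,1,1,1,1,1,1,1,1,1,1,1,1).

Now H_k = ker ∂_k / im ∂_{k+1}, so:

  H_0: rank C_0 − rank ∂_1 = 9 − 8 = 1, and the invariant factors of ∂_1 are all 1, so H_0 = Z.
  H_1: rank ker ∂_1 − rank ∂_2 = (27 − 8) − 17 = 2, and the invariant factors of ∂_2 are all 1, so H_1 = Z^2.
  H_2: rank ker ∂_2 − rank ∂_3 = (18 − 17) − 0 = 1, and there is no ∂_3, so H_2 = Z.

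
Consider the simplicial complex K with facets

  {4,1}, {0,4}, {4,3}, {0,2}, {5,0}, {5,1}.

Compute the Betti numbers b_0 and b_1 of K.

b_0 = 1, b_1 = 1.

Order the vertices as 0 < 1 < 2 < 3 < 4 < 5. Listing each simplex with vertices in this order, K has dimension 1 with simplices:

  0-simplices (6): [0], [1], [2], [3], [4], [5]
  1-simplices (6): [0,2], [0,4], [0,5], [1,4], [1,5], [3,4]

so the chain groups are C_0 ≅ Z^6, C_1 ≅ Z^6.

The boundary map ∂_1: C_1 → C_0 is given by ∂[p,q] = [q] − [p].
The 6×6 boundary matrix has rank 5 and Smith normal form diag(1,1,1,1,1).

From H_k ≅ ker(∂_k) / im(∂_{k+1}) we obtain:

  H_0: rank C_0 − rank ∂_1 = 6 − 5 = 1, and the invariant factors of ∂_1 are all 1, so H_0 ≅ Z.
  H_1: rank ker ∂_1 − rank ∂_2 = (6 − 5) − 0 = 1, and there is no ∂_2, so H_1 ≅ Z.

As a check, the Euler characteristic is 6 − 6 = 0, which agrees with 1 − 1 = 0.

Hence the Betti numbers are b_0 = 1, b_1 = 1.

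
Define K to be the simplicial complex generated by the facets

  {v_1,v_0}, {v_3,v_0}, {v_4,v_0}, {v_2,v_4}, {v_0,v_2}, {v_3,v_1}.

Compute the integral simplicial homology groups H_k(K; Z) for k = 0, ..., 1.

H_0 = Z,  H_1 = Z^2.

Take the total order v_0 < v_1 < v_2 < v_3 < v_4 on the vertex set. Then K (dimension 1) consists of the simplices:

  0-simplices (5): [v_0], [v_1], [v_2], [v_3], [v_4]
  1-simplices (6): [v_0,v_1], [v_0,v_2], [v_0,v_3], [v_0,v_4], [v_1,v_3], [v_2,v_4]

so the chain groups are C_0 ≅ Z^5, C_1 ≅ Z^6.

∂_1: C_1 → C_0 maps an edge to its endpoints' difference, ∂[p,q] = q − p. For instance
  ∂[v_0,v_2] = [v_2] − [v_0].
This gives a 5×6 integer matrix of rank 4; reducing to Smith normal form yields diagonal entries (1,1,1,1).

Computing H_k = (kernel of ∂_k) / (image of ∂_{k+1}):

  H_0: rank C_0 − rank ∂_1 = 5 − 4 = 1, and the invariant factors of ∂_1 are all 1, so H_0 ≅ Z.
  H_1: rank ker ∂_1 − rank ∂_2 = (6 − 4) − 0 = 2, and there is no ∂_2, so H_1 ≅ Z^2.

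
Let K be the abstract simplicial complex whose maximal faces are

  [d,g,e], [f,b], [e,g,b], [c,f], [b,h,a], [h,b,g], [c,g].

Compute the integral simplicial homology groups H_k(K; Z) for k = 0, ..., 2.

H_0 ≅ Z,  H_1 ≅ Z,  H_2 = 0.

K has 8 vertices, 12 edges, 4 triangles.
rank ∂_0 = 0, rank ∂_1 = 7 ⇒ b_0 = 8 − 0 − 7 = 1; all invariant factors of ∂_1 are 1 so no torsion. So H_0 = Z.
rank ∂_1 = 7, rank ∂_2 = 4 ⇒ b_1 = 12 − 7 − 4 = 1; all invariant factors of ∂_2 are 1 so no torsion. So H_1 = Z.
rank ∂_2 = 4, rank ∂_3 = 0 ⇒ b_2 = 4 − 4 − 0 = 0. So H_2 = 0.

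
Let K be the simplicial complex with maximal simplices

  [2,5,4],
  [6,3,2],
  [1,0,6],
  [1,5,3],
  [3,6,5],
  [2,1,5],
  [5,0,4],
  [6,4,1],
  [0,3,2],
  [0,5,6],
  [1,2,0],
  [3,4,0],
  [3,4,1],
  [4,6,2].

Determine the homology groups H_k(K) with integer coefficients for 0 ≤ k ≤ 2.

H_0 ≅ Z,  H_1 ≅ Z^2,  H_2 ≅ Z.

K has 7 vertices, 21 edges, 14 triangles.
rank ∂_0 = 0, rank ∂_1 = 6 ⇒ b_0 = 7 − 0 − 6 = 1; all invariant factors of ∂_1 are 1 so no torsion. So H_0 ≅ Z.
rank ∂_1 = 6, rank ∂_2 = 13 ⇒ b_1 = 21 − 6 − 13 = 2; all invariant factors of ∂_2 are 1 so no torsion. So H_1 ≅ Z^2.
rank ∂_2 = 13, rank ∂_3 = 0 ⇒ b_2 = 14 − 13 − 0 = 1. So H_2 ≅ Z.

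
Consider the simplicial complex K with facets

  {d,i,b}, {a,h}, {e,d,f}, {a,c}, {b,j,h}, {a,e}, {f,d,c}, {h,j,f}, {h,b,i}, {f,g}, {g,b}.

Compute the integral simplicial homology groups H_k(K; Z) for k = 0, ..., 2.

H_0 = Z,  H_1 = Z^4,  H_2 = 0.

K has 10 vertices, 19 edges, 6 triangles.
rank ∂_0 = 0, rank ∂_1 = 9 ⇒ b_0 = 10 − 0 − 9 = 1; all invariant factors of ∂_1 are 1 so no torsion. So H_0 ≅ Z.
rank ∂_1 = 9, rank ∂_2 = 6 ⇒ b_1 = 19 − 9 − 6 = 4; all invariant factors of ∂_2 are 1 so no torsion. So H_1 ≅ Z^4.
rank ∂_2 = 6, rank ∂_3 = 0 ⇒ b_2 = 6 − 6 − 0 = 0. So H_2 ≅ 0.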